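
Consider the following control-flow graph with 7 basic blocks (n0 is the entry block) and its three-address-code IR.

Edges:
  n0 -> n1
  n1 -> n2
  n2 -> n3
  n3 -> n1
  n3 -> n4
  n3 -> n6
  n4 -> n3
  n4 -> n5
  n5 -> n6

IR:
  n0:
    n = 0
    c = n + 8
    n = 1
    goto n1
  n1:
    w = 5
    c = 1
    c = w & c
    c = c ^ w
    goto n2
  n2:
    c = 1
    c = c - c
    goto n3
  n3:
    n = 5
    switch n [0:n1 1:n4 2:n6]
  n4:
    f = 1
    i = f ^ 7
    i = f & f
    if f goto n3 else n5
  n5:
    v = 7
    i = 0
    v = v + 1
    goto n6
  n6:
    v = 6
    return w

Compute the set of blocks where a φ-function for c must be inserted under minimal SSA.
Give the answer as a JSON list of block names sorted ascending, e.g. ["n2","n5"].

Answer: ["n1"]

Derivation:
idom tree: n1←n0 n2←n1 n3←n2 n4←n3 n5←n4 n6←n3
Dom at joins:
  n1: preds {n0,n3}: {n0} ∩ {n0,n1,n2,n3} = {n0}; idom=n0
  n3: preds {n2,n4}: {n0,n1,n2} ∩ {n0,n1,n2,n3,n4} = {n0,n1,n2}; idom=n2
  n6: preds {n3,n5}: {n0,n1,n2,n3} ∩ {n0,n1,n2,n3,n4,n5} = {n0,n1,n2,n3}; idom=n3

DF derivation:
  n1←n0: walk · to n0
  n1←n3: walk n3→n2→n1 to n0
  n3←n2: walk · to n2
  n3←n4: walk n4→n3 to n2
  n6←n3: walk · to n3
  n6←n5: walk n5→n4 to n3
  DF(n0)=∅
  DF(n1)={n1}
  DF(n2)={n1}
  DF(n3)={n1,n3}
  DF(n4)={n3,n6}
  DF(n5)={n6}
  DF(n6)=∅

φ for c: defs {n0,n1,n2}
  DF⁺ = {n1}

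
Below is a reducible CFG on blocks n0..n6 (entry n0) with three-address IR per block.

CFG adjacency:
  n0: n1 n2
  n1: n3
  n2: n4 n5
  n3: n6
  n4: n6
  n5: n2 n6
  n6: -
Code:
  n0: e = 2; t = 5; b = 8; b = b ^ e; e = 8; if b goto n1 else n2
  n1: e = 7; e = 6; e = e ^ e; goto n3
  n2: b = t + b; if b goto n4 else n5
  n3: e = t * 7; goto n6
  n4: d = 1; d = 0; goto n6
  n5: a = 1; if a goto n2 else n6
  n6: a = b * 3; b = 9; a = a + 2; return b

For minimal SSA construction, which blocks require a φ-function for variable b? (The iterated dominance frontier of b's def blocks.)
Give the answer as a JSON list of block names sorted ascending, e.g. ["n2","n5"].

idom tree: n1←n0 n2←n0 n3←n1 n4←n2 n5←n2 n6←n0
Dom at joins:
  n2: preds {n0,n5}: {n0} ∩ {n0,n2,n5} = {n0}; idom=n0
  n6: preds {n3,n4,n5}: {n0,n1,n3} ∩ {n0,n2,n4} ∩ {n0,n2,n5} = {n0}; idom=n0

DF walk-up:
  join n2 pred n0: · stop@n0
  join n2 pred n5: n5→n2 stop@n0
  join n6 pred n3: n3→n1 stop@n0
  join n6 pred n4: n4→n2 stop@n0
  join n6 pred n5: n5→n2 stop@n0
  DF(n0)=∅
  DF(n1)={n6}
  DF(n2)={n2,n6}
  DF(n3)={n6}
  DF(n4)={n6}
  DF(n5)={n2,n6}
  DF(n6)=∅

φ for b: defs {n0,n2,n6}
  DF⁺ = {n2,n6}

Answer: ["n2", "n6"]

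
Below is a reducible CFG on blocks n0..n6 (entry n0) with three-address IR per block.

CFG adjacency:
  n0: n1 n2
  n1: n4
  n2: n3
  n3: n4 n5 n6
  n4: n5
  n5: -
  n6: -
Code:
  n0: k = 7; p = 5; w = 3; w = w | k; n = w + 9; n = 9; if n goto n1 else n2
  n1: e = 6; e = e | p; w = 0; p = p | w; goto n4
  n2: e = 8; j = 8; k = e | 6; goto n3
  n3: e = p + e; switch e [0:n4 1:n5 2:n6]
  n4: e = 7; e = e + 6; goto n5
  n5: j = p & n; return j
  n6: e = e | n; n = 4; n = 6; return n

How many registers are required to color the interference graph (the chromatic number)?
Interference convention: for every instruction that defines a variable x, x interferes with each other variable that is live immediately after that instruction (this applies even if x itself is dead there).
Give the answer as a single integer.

Answer: 4

Analysis:
def/use:
  n0 def {k,n,p,w} use ∅
  n1 def {e,p,w} use {p}
  n2 def {e,j,k} use ∅
  n3 def {e} use {e,p}
  n4 def {e} use ∅
  n5 def {j} use {n,p}
  n6 def {e,n} use {e,n}

Liveness:
  n0: in=∅ out={n,p}
  n1: in={n,p} out={n,p}
  n2: in={n,p} out={e,n,p}
  n3: in={e,n,p} out={e,n,p}
  n4: in={n,p} out={n,p}
  n5: in={n,p} out=∅
  n6: in={e,n} out=∅

Conflict graph:
  e — {j,k,n,p}
  j — {e,n,p}
  k — {e,n,p,w}
  n — {e,j,k,p,w}
  p — {e,j,k,n,w}
  w — {k,n,p}

Colouring:
  {e,j,n,p} pairwise interfere (4-clique) ⇒ χ ≥ 4
  4-colouring: R0={n}  R1={p}  R2={e,w}  R3={j,k}
  χ = 4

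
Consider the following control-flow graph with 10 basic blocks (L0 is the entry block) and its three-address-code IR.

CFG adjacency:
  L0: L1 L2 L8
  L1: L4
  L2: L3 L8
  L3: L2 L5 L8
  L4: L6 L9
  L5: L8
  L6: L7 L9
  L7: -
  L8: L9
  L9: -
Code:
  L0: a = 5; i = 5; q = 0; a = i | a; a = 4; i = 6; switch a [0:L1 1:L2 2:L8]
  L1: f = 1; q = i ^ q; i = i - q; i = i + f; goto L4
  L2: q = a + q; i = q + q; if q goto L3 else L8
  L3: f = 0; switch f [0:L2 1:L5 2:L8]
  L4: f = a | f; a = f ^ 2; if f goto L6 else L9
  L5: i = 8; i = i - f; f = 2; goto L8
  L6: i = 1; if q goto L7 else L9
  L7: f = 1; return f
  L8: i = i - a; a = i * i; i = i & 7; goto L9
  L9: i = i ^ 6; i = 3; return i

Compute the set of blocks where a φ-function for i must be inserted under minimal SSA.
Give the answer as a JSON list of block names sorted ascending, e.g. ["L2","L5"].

Answer: ["L2", "L8", "L9"]

Working:
idom tree: L1←L0 L2←L0 L3←L2 L4←L1 L5←L3 L6←L4 L7←L6 L8←L0 L9←L0
Dom∩ at merges:
  L2: preds {L0,L3}: {L0} ∩ {L0,L2,L3} = {L0}; idom=L0
  L8: preds {L0,L2,L3,L5}: {L0} ∩ {L0,L2} ∩ {L0,L2,L3} ∩ {L0,L2,L3,L5} = {L0}; idom=L0
  L9: preds {L4,L6,L8}: {L0,L1,L4} ∩ {L0,L1,L4,L6} ∩ {L0,L8} = {L0}; idom=L0

DF walk-up:
  L2←L0: walk · to L0
  L2←L3: walk L3→L2 to L0
  L8←L0: walk · to L0
  L8←L2: walk L2 to L0
  L8←L3: walk L3→L2 to L0
  L8←L5: walk L5→L3→L2 to L0
  L9←L4: walk L4→L1 to L0
  L9←L6: walk L6→L4→L1 to L0
  L9←L8: walk L8 to L0
  L0: DF=∅
  L1: DF={L9}
  L2: DF={L2,L8}
  L3: DF={L2,L8}
  L4: DF={L9}
  L5: DF={L8}
  L6: DF={L9}
  L7: DF=∅
  L8: DF={L9}
  L9: DF=∅

φ for i: defs {L0,L1,L2,L5,L6,L8,L9}
  DF⁺ = {L2,L8,L9}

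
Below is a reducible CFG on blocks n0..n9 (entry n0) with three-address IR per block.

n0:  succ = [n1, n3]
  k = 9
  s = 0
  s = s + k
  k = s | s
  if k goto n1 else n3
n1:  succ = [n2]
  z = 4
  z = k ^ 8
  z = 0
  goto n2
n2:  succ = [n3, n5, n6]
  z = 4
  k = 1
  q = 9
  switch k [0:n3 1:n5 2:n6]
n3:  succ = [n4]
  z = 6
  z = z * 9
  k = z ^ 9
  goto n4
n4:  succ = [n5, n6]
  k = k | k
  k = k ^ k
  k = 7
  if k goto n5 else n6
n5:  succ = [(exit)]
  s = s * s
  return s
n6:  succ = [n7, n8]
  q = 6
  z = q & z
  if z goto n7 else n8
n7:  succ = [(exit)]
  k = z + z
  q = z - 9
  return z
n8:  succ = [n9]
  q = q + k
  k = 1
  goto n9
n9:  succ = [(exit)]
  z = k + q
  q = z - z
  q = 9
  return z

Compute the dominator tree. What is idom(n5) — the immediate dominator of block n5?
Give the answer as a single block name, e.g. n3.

Answer: n0

Analysis:
idom tree: n1←n0 n2←n1 n3←n0 n4←n3 n5←n0 n6←n0 n7←n6 n8←n6 n9←n8
Join-block Dom:
  n3: preds {n0,n2}: {n0} ∩ {n0,n1,n2} = {n0}; idom=n0
  n5: preds {n2,n4}: {n0,n1,n2} ∩ {n0,n3,n4} = {n0}; idom=n0
  n6: preds {n2,n4}: {n0,n1,n2} ∩ {n0,n3,n4} = {n0}; idom=n0

idom(n5) = n0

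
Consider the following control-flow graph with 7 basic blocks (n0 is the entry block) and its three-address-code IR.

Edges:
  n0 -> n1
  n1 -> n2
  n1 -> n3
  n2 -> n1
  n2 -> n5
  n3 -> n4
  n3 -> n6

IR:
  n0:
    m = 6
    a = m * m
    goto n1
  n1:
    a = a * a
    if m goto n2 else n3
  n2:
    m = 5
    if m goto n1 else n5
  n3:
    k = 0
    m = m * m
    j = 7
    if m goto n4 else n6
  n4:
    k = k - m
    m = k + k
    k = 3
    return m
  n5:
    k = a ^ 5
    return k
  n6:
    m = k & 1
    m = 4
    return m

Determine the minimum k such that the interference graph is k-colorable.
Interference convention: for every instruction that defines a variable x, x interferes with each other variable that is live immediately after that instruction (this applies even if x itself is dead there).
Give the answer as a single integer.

Answer: 3

Analysis:
def/use:
  n0: {a,m} / ∅
  n1: {a} / {a,m}
  n2: {m} / ∅
  n3: {j,k,m} / {m}
  n4: {k,m} / {k,m}
  n5: {k} / {a}
  n6: {m} / {k}

Backward fixpoint:
  live n0: ∅→{a,m}
  live n1: {a,m}→{a,m}
  live n2: {a}→{a,m}
  live n3: {m}→{k,m}
  live n4: {k,m}→∅
  live n5: {a}→∅
  live n6: {k}→∅

Interference:
  a↔{m}
  j↔{k,m}
  k↔{j,m}
  m↔{a,j,k}

Chromatic number:
  {j,k,m} pairwise interfere (3-clique) ⇒ χ ≥ 3
  3-colouring: R0={m}  R1={a,j}  R2={k}
  χ = 3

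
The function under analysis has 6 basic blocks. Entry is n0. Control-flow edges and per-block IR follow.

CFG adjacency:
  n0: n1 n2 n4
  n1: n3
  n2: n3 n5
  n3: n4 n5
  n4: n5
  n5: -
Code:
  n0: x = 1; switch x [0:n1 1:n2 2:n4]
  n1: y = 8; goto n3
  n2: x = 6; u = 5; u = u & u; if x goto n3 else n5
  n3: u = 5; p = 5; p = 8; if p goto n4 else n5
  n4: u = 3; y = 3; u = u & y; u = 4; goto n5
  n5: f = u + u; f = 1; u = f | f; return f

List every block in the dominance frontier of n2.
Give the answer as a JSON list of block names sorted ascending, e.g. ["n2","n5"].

idom tree: n1←n0 n2←n0 n3←n0 n4←n0 n5←n0
Join-block Dom:
  n3: preds {n1,n2}: {n0,n1} ∩ {n0,n2} = {n0}; idom=n0
  n4: preds {n0,n3}: {n0} ∩ {n0,n3} = {n0}; idom=n0
  n5: preds {n2,n3,n4}: {n0,n2} ∩ {n0,n3} ∩ {n0,n4} = {n0}; idom=n0

Frontier:
  join n3 pred n1: n1 stop@n0
  join n3 pred n2: n2 stop@n0
  join n4 pred n0: · stop@n0
  join n4 pred n3: n3 stop@n0
  join n5 pred n2: n2 stop@n0
  join n5 pred n3: n3 stop@n0
  join n5 pred n4: n4 stop@n0
  n0: DF=∅
  n1: DF={n3}
  n2: DF={n3,n5}
  n3: DF={n4,n5}
  n4: DF={n5}
  n5: DF=∅

DF(n2) = ["n3", "n5"]

Answer: ["n3", "n5"]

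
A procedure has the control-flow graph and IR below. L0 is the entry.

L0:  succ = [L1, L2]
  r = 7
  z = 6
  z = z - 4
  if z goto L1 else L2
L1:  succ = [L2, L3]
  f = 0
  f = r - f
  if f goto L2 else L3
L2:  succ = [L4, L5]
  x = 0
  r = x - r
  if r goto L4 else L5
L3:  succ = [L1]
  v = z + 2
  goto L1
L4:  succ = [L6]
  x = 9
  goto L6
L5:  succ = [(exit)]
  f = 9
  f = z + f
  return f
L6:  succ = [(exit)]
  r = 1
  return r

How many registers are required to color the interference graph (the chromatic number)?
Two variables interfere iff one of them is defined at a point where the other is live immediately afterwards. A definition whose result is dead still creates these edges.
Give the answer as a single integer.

Answer: 3

Working:
Block summaries:
  L0 def {r,z} use ∅
  L1 def {f} use {r}
  L2 def {r,x} use {r}
  L3 def {v} use {z}
  L4 def {x} use ∅
  L5 def {f} use {z}
  L6 def {r} use ∅

Backward fixpoint:
  L0 li=∅ lo={r,z}
  L1 li={r,z} lo={r,z}
  L2 li={r,z} lo={z}
  L3 li={r,z} lo={r,z}
  L4 li=∅ lo=∅
  L5 li={z} lo=∅
  L6 li=∅ lo=∅

Interfere edges:
  f — {r,z}
  r — {f,v,x,z}
  v — {r,z}
  x — {r,z}
  z — {f,r,v,x}

Chromatic number:
  {f,r,z} pairwise interfere (3-clique) ⇒ χ ≥ 3
  3-colouring: c0={r}  c1={z}  c2={f,v,x}
  χ = 3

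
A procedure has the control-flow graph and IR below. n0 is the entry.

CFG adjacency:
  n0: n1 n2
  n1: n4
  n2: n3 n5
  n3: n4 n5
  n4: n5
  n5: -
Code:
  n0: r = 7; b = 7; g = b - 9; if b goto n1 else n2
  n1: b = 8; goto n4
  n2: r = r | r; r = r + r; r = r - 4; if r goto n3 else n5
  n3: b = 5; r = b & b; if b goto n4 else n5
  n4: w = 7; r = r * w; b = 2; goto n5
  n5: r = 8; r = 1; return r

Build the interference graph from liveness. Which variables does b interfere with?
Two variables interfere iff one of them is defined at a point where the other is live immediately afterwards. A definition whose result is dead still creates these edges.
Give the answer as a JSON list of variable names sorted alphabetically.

Answer: ["g", "r"]

Working:
Block summaries:
  n0 def {b,g,r} use ∅
  n1 def {b} use ∅
  n2 def {r} use {r}
  n3 def {b,r} use ∅
  n4 def {b,r,w} use {r}
  n5 def {r} use ∅

Live sets:
  n0 li=∅ lo={r}
  n1 li={r} lo={r}
  n2 li={r} lo=∅
  n3 li=∅ lo={r}
  n4 li={r} lo=∅
  n5 li=∅ lo=∅

Conflict graph:
  b↔{g,r}
  g↔{b,r}
  r↔{b,g,w}
  w↔{r}

N(b) = ["g", "r"]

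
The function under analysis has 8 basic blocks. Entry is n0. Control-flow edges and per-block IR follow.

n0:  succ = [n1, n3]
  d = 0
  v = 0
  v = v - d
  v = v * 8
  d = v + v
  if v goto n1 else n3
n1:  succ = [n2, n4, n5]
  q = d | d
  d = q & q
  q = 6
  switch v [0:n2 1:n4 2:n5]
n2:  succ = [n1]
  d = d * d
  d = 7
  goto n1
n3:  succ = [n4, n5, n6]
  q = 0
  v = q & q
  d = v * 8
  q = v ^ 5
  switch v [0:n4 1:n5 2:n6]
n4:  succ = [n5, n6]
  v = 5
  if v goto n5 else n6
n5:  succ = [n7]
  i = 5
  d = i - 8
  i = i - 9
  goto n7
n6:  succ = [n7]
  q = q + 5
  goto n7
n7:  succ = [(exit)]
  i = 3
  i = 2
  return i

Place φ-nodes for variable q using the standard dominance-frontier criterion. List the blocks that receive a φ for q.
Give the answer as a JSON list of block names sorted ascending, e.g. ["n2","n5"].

Answer: ["n1", "n4", "n5", "n6", "n7"]

Analysis:
idom tree: n1←n0 n2←n1 n3←n0 n4←n0 n5←n0 n6←n0 n7←n0
Dom at joins:
  n1: preds {n0,n2}: {n0} ∩ {n0,n1,n2} = {n0}; idom=n0
  n4: preds {n1,n3}: {n0,n1} ∩ {n0,n3} = {n0}; idom=n0
  n5: preds {n1,n3,n4}: {n0,n1} ∩ {n0,n3} ∩ {n0,n4} = {n0}; idom=n0
  n6: preds {n3,n4}: {n0,n3} ∩ {n0,n4} = {n0}; idom=n0
  n7: preds {n5,n6}: {n0,n5} ∩ {n0,n6} = {n0}; idom=n0

DF derivation:
  join n1 pred n0: · stop@n0
  join n1 pred n2: n2→n1 stop@n0
  join n4 pred n1: n1 stop@n0
  join n4 pred n3: n3 stop@n0
  join n5 pred n1: n1 stop@n0
  join n5 pred n3: n3 stop@n0
  join n5 pred n4: n4 stop@n0
  join n6 pred n3: n3 stop@n0
  join n6 pred n4: n4 stop@n0
  join n7 pred n5: n5 stop@n0
  join n7 pred n6: n6 stop@n0
  n0 → ∅
  n1 → {n1,n4,n5}
  n2 → {n1}
  n3 → {n4,n5,n6}
  n4 → {n5,n6}
  n5 → {n7}
  n6 → {n7}
  n7 → ∅

φ for q: defs {n1,n3,n6}
  DF⁺ = {n1,n4,n5,n6,n7}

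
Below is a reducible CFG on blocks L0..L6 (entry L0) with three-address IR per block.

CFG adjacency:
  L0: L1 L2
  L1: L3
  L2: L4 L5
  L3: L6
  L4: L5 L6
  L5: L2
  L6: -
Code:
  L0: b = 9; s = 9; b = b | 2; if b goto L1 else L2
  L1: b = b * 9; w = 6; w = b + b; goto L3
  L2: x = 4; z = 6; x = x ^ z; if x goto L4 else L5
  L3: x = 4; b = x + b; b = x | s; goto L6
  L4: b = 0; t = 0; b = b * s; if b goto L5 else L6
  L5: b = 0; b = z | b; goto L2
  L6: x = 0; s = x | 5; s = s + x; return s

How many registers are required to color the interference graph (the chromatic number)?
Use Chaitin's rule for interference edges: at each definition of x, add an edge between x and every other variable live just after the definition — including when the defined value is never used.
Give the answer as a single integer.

def/use:
  L0 def {b,s} use ∅
  L1 def {b,w} use {b}
  L2 def {x,z} use ∅
  L3 def {b,x} use {b,s}
  L4 def {b,t} use {s}
  L5 def {b} use {z}
  L6 def {s,x} use ∅

Backward fixpoint:
  L0 li=∅ lo={b,s}
  L1 li={b,s} lo={b,s}
  L2 li={s} lo={s,z}
  L3 li={b,s} lo=∅
  L4 li={s,z} lo={s,z}
  L5 li={s,z} lo={s}
  L6 li=∅ lo=∅

Conflict graph:
  b↔{s,t,w,x,z}
  s↔{b,t,w,x,z}
  t↔{b,s,z}
  w↔{b,s}
  x↔{b,s,z}
  z↔{b,s,t,x}

Registers:
  lower bound: {b,s,t,z} mutually conflict ⇒ χ ≥ 4
  assign b→c0 s→c1 t→c3 w→c2 x→c3 z→c2 — no edge inside a register ⇒ χ ≤ 4
  χ = 4

Answer: 4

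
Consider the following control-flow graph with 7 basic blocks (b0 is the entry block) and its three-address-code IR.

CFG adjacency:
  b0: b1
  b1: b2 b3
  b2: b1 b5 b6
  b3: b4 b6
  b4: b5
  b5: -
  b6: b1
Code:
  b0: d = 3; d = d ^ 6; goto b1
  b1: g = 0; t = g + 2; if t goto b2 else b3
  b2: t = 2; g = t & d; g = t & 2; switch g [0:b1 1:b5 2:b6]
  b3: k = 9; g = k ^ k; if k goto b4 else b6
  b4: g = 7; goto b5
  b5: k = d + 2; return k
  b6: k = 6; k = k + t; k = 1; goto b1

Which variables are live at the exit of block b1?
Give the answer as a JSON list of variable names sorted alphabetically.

Block summaries:
  b0: def={d} ue=∅
  b1: def={g,t} ue=∅
  b2: def={g,t} ue={d}
  b3: def={g,k} ue=∅
  b4: def={g} ue=∅
  b5: def={k} ue={d}
  b6: def={k} ue={t}

Live sets:
  b0 li=∅ lo={d}
  b1 li={d} lo={d,t}
  b2 li={d} lo={d,t}
  b3 li={d,t} lo={d,t}
  b4 li={d} lo={d}
  b5 li={d} lo=∅
  b6 li={d,t} lo={d}

live-out(b1) = ["d", "t"]

Answer: ["d", "t"]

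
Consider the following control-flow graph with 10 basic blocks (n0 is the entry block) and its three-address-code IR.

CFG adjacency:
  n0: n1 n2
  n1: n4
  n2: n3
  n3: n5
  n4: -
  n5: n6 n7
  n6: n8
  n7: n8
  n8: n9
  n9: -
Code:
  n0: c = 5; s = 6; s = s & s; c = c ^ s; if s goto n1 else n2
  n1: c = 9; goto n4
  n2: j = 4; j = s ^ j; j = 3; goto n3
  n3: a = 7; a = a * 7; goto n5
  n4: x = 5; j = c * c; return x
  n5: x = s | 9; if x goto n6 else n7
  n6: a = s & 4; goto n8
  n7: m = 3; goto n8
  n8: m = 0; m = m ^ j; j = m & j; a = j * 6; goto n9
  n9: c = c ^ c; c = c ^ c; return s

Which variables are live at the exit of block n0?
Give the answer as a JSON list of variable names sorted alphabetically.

Block summaries:
  n0 def {c,s} use ∅
  n1 def {c} use ∅
  n2 def {j} use {s}
  n3 def {a} use ∅
  n4 def {j,x} use {c}
  n5 def {x} use {s}
  n6 def {a} use {s}
  n7 def {m} use ∅
  n8 def {a,j,m} use {j}
  n9 def {c} use {c,s}

Live sets:
  n0 li=∅ lo={c,s}
  n1 li=∅ lo={c}
  n2 li={c,s} lo={c,j,s}
  n3 li={c,j,s} lo={c,j,s}
  n4 li={c} lo=∅
  n5 li={c,j,s} lo={c,j,s}
  n6 li={c,j,s} lo={c,j,s}
  n7 li={c,j,s} lo={c,j,s}
  n8 li={c,j,s} lo={c,s}
  n9 li={c,s} lo=∅

live-out(n0) = ["c", "s"]

Answer: ["c", "s"]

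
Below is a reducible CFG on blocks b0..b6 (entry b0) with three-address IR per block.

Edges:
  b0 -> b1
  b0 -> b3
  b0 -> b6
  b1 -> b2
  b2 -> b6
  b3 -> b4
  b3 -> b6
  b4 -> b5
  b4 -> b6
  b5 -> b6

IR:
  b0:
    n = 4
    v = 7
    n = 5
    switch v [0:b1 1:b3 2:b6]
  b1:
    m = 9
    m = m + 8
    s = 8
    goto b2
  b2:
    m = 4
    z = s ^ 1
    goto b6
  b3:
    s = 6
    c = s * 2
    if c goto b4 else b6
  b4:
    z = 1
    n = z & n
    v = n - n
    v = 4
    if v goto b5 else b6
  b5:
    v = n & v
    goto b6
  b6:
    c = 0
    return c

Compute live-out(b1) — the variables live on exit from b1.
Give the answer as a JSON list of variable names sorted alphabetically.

def/use:
  b0 def {n,v} use ∅
  b1 def {m,s} use ∅
  b2 def {m,z} use {s}
  b3 def {c,s} use ∅
  b4 def {n,v,z} use {n}
  b5 def {v} use {n,v}
  b6 def {c} use ∅

Liveness:
  b0 li=∅ lo={n}
  b1 li=∅ lo={s}
  b2 li={s} lo=∅
  b3 li={n} lo={n}
  b4 li={n} lo={n,v}
  b5 li={n,v} lo=∅
  b6 li=∅ lo=∅

live-out(b1) = ["s"]

Answer: ["s"]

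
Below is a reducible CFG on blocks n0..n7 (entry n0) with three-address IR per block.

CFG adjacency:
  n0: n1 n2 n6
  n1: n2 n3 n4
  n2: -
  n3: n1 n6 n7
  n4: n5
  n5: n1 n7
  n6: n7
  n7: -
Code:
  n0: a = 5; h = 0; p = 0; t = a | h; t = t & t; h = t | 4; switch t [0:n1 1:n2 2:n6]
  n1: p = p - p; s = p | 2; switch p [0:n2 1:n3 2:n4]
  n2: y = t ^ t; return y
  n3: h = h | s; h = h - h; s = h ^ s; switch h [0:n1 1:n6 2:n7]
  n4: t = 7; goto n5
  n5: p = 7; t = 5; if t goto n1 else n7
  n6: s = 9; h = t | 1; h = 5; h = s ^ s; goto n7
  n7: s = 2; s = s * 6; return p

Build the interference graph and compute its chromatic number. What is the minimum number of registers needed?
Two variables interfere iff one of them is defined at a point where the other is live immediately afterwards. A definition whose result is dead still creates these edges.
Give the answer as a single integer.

Block summaries:
  n0: def={a,h,p,t} ue=∅
  n1: def={p,s} ue={p}
  n2: def={y} ue={t}
  n3: def={h,s} ue={h,s}
  n4: def={t} ue=∅
  n5: def={p,t} ue=∅
  n6: def={h,s} ue={t}
  n7: def={s} ue={p}

Liveness:
  live n0: ∅→{h,p,t}
  live n1: {h,p,t}→{h,p,s,t}
  live n2: {t}→∅
  live n3: {h,p,s,t}→{h,p,t}
  live n4: {h}→{h}
  live n5: {h}→{h,p,t}
  live n6: {p,t}→{p}
  live n7: {p}→∅

Interfere edges:
  a: {h,p}
  h: {a,p,s,t}
  p: {a,h,s,t}
  s: {h,p,t}
  t: {h,p,s}
  y: ∅

Chromatic number:
  clique {h,p,s,t} ⇒ need ≥ 4
  assign a→r2 h→r0 p→r1 s→r2 t→r3 y→r0 — no edge inside a register ⇒ χ ≤ 4
  χ = 4

Answer: 4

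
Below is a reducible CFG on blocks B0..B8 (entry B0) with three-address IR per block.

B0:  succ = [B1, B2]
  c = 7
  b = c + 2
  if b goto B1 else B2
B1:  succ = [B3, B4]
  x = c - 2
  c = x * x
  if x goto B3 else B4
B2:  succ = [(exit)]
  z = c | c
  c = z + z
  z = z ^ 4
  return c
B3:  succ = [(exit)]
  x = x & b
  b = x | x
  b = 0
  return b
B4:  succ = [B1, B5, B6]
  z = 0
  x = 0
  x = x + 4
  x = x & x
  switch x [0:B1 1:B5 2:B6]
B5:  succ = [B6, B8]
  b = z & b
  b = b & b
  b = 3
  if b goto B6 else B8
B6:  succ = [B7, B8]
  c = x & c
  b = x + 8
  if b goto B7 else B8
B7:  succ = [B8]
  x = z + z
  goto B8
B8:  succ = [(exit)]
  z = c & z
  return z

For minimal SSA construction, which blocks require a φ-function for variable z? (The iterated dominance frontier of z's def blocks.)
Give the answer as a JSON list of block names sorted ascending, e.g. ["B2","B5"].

Answer: ["B1"]

Derivation:
idom tree: B1←B0 B2←B0 B3←B1 B4←B1 B5←B4 B6←B4 B7←B6 B8←B4
Dom∩ at merges:
  B1: preds {B0,B4}: {B0} ∩ {B0,B1,B4} = {B0}; idom=B0
  B6: preds {B4,B5}: {B0,B1,B4} ∩ {B0,B1,B4,B5} = {B0,B1,B4}; idom=B4
  B8: preds {B5,B6,B7}: {B0,B1,B4,B5} ∩ {B0,B1,B4,B6} ∩ {B0,B1,B4,B6,B7} = {B0,B1,B4}; idom=B4

DF derivation:
  join B1 pred B0: · stop@B0
  join B1 pred B4: B4→B1 stop@B0
  join B6 pred B4: · stop@B4
  join B6 pred B5: B5 stop@B4
  join B8 pred B5: B5 stop@B4
  join B8 pred B6: B6 stop@B4
  join B8 pred B7: B7→B6 stop@B4
  DF(B0)=∅
  DF(B1)={B1}
  DF(B2)=∅
  DF(B3)=∅
  DF(B4)={B1}
  DF(B5)={B6,B8}
  DF(B6)={B8}
  DF(B7)={B8}
  DF(B8)=∅

φ for z: defs {B2,B4,B8}
  DF⁺ = {B1}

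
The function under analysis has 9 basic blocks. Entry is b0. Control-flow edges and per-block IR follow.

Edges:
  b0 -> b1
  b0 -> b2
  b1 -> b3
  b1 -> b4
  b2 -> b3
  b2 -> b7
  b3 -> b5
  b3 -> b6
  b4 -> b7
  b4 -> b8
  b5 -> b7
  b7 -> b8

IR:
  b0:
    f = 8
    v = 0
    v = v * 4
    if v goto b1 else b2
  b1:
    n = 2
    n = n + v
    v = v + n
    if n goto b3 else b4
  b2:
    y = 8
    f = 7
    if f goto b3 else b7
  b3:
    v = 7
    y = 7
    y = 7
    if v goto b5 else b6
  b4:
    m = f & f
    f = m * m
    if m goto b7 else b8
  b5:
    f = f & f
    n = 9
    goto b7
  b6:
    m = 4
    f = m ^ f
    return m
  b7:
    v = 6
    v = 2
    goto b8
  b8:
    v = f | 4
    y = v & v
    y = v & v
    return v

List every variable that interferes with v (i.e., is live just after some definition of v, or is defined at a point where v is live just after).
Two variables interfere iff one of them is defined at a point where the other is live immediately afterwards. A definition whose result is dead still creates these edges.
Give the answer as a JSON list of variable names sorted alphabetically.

Answer: ["f", "n", "y"]

Derivation:
def/use:
  b0 def {f,v} use ∅
  b1 def {n,v} use {v}
  b2 def {f,y} use ∅
  b3 def {v,y} use ∅
  b4 def {f,m} use {f}
  b5 def {f,n} use {f}
  b6 def {f,m} use {f}
  b7 def {v} use ∅
  b8 def {v,y} use {f}

Backward fixpoint:
  live b0: ∅→{f,v}
  live b1: {f,v}→{f}
  live b2: ∅→{f}
  live b3: {f}→{f}
  live b4: {f}→{f}
  live b5: {f}→{f}
  live b6: {f}→∅
  live b7: {f}→{f}
  live b8: {f}→∅

Interfere edges:
  f↔{m,n,v,y}
  m↔{f}
  n↔{f,v}
  v↔{f,n,y}
  y↔{f,v}

N(v) = ["f", "n", "y"]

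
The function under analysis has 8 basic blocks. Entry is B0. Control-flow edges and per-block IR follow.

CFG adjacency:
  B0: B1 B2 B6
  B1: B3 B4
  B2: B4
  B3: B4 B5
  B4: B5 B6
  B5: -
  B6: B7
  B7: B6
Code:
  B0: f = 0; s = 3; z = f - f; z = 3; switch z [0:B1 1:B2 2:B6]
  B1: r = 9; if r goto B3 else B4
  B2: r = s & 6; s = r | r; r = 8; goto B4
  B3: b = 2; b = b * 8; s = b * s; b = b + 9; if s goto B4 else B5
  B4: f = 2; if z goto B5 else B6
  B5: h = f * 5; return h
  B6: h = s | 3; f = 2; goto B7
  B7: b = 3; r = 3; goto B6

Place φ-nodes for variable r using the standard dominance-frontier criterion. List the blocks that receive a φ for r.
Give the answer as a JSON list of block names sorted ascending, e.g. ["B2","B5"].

Answer: ["B4", "B5", "B6"]

Derivation:
idom tree: B1←B0 B2←B0 B3←B1 B4←B0 B5←B0 B6←B0 B7←B6
Dom∩ at merges:
  B4: preds {B1,B2,B3}: {B0,B1} ∩ {B0,B2} ∩ {B0,B1,B3} = {B0}; idom=B0
  B5: preds {B3,B4}: {B0,B1,B3} ∩ {B0,B4} = {B0}; idom=B0
  B6: preds {B0,B4,B7}: {B0} ∩ {B0,B4} ∩ {B0,B6,B7} = {B0}; idom=B0

Frontier:
  join B4 pred B1: B1 stop@B0
  join B4 pred B2: B2 stop@B0
  join B4 pred B3: B3→B1 stop@B0
  join B5 pred B3: B3→B1 stop@B0
  join B5 pred B4: B4 stop@B0
  join B6 pred B0: · stop@B0
  join B6 pred B4: B4 stop@B0
  join B6 pred B7: B7→B6 stop@B0
  DF(B0)=∅
  DF(B1)={B4,B5}
  DF(B2)={B4}
  DF(B3)={B4,B5}
  DF(B4)={B5,B6}
  DF(B5)=∅
  DF(B6)={B6}
  DF(B7)={B6}

φ for r: defs {B1,B2,B7}
  DF⁺ = {B4,B5,B6}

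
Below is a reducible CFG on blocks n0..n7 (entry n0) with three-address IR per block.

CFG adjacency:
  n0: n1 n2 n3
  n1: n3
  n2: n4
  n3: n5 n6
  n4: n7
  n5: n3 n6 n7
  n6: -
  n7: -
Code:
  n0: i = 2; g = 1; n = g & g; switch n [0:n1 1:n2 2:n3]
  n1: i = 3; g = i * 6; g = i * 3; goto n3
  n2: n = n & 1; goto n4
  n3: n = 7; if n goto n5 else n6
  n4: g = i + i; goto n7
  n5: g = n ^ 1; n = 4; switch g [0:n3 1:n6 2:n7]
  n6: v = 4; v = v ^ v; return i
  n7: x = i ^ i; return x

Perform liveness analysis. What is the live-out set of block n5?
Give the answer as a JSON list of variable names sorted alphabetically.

Per-block:
  n0: {g,i,n} / ∅
  n1: {g,i} / ∅
  n2: {n} / {n}
  n3: {n} / ∅
  n4: {g} / {i}
  n5: {g,n} / {n}
  n6: {v} / {i}
  n7: {x} / {i}

Backward fixpoint:
  live n0: ∅→{i,n}
  live n1: ∅→{i}
  live n2: {i,n}→{i}
  live n3: {i}→{i,n}
  live n4: {i}→{i}
  live n5: {i,n}→{i}
  live n6: {i}→∅
  live n7: {i}→∅

live-out(n5) = ["i"]

Answer: ["i"]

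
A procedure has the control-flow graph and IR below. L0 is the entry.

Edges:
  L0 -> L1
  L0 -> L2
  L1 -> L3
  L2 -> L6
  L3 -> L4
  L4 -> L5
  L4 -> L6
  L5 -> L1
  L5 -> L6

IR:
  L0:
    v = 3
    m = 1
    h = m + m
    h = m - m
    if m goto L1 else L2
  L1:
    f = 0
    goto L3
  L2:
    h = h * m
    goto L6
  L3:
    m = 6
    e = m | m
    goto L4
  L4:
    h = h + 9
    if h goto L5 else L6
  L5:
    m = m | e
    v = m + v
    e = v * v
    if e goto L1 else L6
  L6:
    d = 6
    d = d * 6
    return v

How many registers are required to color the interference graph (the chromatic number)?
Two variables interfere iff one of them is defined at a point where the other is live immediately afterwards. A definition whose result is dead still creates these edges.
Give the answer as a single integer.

Answer: 4

Derivation:
Per-block:
  L0 def {h,m,v} use ∅
  L1 def {f} use ∅
  L2 def {h} use {h,m}
  L3 def {e,m} use ∅
  L4 def {h} use {h}
  L5 def {e,m,v} use {e,m,v}
  L6 def {d} use {v}

Liveness:
  live L0: ∅→{h,m,v}
  live L1: {h,v}→{h,v}
  live L2: {h,m,v}→{v}
  live L3: {h,v}→{e,h,m,v}
  live L4: {e,h,m,v}→{e,h,m,v}
  live L5: {e,h,m,v}→{h,v}
  live L6: {v}→∅

Interference:
  d — {v}
  e — {h,m,v}
  f — {h,v}
  h — {e,f,m,v}
  m — {e,h,v}
  v — {d,e,f,h,m}

Chromatic number:
  lower bound: {e,h,m,v} mutually conflict ⇒ χ ≥ 4
  assign d→c1 e→c2 f→c2 h→c1 m→c3 v→c0 — no edge inside a register ⇒ χ ≤ 4
  χ = 4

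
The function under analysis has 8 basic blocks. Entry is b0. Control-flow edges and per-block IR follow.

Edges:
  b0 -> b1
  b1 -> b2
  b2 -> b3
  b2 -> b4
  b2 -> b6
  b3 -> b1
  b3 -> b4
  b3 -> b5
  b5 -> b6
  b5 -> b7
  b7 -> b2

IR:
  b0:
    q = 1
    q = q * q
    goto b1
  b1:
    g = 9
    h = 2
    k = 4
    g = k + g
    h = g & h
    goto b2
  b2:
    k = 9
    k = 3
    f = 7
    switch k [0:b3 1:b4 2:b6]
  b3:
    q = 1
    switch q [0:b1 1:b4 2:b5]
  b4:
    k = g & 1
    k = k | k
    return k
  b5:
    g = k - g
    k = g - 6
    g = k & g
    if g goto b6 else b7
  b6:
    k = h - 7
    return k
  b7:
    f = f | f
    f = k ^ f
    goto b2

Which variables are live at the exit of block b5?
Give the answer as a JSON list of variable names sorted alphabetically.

def/use:
  b0: def={q} ue=∅
  b1: def={g,h,k} ue=∅
  b2: def={f,k} ue=∅
  b3: def={q} ue=∅
  b4: def={k} ue={g}
  b5: def={g,k} ue={g,k}
  b6: def={k} ue={h}
  b7: def={f} ue={f,k}

Backward fixpoint:
  live b0: ∅→∅
  live b1: ∅→{g,h}
  live b2: {g,h}→{f,g,h,k}
  live b3: {f,g,h,k}→{f,g,h,k}
  live b4: {g}→∅
  live b5: {f,g,h,k}→{f,g,h,k}
  live b6: {h}→∅
  live b7: {f,g,h,k}→{g,h}

live-out(b5) = ["f", "g", "h", "k"]

Answer: ["f", "g", "h", "k"]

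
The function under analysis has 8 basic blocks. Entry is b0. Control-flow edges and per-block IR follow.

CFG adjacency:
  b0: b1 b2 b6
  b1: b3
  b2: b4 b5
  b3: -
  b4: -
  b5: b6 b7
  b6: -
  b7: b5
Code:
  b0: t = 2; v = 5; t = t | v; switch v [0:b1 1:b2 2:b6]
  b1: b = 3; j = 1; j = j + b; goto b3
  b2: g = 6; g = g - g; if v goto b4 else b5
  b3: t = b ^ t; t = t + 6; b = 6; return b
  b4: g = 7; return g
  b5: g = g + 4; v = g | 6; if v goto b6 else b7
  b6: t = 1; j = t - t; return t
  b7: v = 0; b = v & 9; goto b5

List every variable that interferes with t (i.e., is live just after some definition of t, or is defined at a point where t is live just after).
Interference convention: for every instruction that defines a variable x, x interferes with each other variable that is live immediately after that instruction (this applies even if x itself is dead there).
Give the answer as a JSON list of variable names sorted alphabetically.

Answer: ["b", "j", "v"]

Working:
Per-block:
  b0: def={t,v} ue=∅
  b1: def={b,j} ue=∅
  b2: def={g} ue={v}
  b3: def={b,t} ue={b,t}
  b4: def={g} ue=∅
  b5: def={g,v} ue={g}
  b6: def={j,t} ue=∅
  b7: def={b,v} ue=∅

Live sets:
  live b0: ∅→{t,v}
  live b1: {t}→{b,t}
  live b2: {v}→{g}
  live b3: {b,t}→∅
  live b4: ∅→∅
  live b5: {g}→{g}
  live b6: ∅→∅
  live b7: {g}→{g}

Conflict graph:
  b: {g,j,t}
  g: {b,v}
  j: {b,t}
  t: {b,j,v}
  v: {g,t}

N(t) = ["b", "j", "v"]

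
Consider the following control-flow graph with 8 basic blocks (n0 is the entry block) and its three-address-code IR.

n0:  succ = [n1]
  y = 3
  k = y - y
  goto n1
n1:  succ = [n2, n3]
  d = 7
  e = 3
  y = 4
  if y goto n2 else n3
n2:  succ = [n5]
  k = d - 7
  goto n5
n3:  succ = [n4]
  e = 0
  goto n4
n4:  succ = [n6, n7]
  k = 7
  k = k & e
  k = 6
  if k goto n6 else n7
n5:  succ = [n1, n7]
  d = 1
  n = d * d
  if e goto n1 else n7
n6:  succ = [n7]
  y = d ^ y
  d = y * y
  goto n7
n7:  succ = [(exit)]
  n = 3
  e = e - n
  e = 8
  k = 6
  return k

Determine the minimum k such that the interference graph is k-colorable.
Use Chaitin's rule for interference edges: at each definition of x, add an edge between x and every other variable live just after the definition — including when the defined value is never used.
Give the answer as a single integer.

Answer: 4

Working:
Block summaries:
  n0: {k,y} / ∅
  n1: {d,e,y} / ∅
  n2: {k} / {d}
  n3: {e} / ∅
  n4: {k} / {e}
  n5: {d,n} / {e}
  n6: {d,y} / {d,y}
  n7: {e,k,n} / {e}

Backward fixpoint:
  live n0: ∅→∅
  live n1: ∅→{d,e,y}
  live n2: {d,e}→{e}
  live n3: {d,y}→{d,e,y}
  live n4: {d,e,y}→{d,e,y}
  live n5: {e}→{e}
  live n6: {d,e,y}→{e}
  live n7: {e}→∅

Conflict graph:
  d — {e,k,y}
  e — {d,k,n,y}
  k — {d,e,y}
  n — {e}
  y — {d,e,k}

Colouring:
  lower bound: {d,e,k,y} mutually conflict ⇒ χ ≥ 4
  4-colouring: c0={e}  c1={d,n}  c2={k}  c3={y}
  χ = 4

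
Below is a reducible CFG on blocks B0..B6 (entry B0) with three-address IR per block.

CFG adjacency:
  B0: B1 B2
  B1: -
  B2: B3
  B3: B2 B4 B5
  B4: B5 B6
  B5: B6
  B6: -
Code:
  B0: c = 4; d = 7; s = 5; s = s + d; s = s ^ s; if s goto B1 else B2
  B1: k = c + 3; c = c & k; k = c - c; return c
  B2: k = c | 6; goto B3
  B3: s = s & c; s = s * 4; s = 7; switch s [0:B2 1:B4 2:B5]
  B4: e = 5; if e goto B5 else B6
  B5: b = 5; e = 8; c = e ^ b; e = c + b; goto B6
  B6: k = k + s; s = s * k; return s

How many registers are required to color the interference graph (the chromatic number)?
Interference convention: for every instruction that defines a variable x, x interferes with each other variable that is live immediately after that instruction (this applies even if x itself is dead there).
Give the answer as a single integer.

Block summaries:
  B0 def {c,d,s} use ∅
  B1 def {c,k} use {c}
  B2 def {k} use {c}
  B3 def {s} use {c,s}
  B4 def {e} use ∅
  B5 def {b,c,e} use ∅
  B6 def {k,s} use {k,s}

Live sets:
  B0: in=∅ out={c,s}
  B1: in={c} out=∅
  B2: in={c,s} out={c,k,s}
  B3: in={c,k,s} out={c,k,s}
  B4: in={k,s} out={k,s}
  B5: in={k,s} out={k,s}
  B6: in={k,s} out=∅

Interference:
  b: {c,e,k,s}
  c: {b,d,k,s}
  d: {c,s}
  e: {b,k,s}
  k: {b,c,e,s}
  s: {b,c,d,e,k}

Registers:
  clique {b,c,k,s} ⇒ need ≥ 4
  4-colouring: r0={s}  r1={b,d}  r2={c,e}  r3={k}
  χ = 4

Answer: 4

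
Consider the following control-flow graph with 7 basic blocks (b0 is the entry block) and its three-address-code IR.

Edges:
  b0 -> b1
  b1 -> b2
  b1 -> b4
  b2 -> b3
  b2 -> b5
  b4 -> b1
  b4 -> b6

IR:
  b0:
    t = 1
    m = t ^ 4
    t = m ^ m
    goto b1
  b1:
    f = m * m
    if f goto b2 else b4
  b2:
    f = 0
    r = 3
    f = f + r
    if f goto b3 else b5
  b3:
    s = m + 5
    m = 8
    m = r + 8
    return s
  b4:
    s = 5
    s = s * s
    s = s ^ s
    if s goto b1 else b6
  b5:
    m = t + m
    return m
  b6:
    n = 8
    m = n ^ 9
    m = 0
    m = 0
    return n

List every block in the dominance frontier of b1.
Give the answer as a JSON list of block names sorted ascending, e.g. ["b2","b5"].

idom tree: b1←b0 b2←b1 b3←b2 b4←b1 b5←b2 b6←b4
Join-block Dom:
  b1: preds {b0,b4}: {b0} ∩ {b0,b1,b4} = {b0}; idom=b0

Frontier:
  join b1 pred b0: · stop@b0
  join b1 pred b4: b4→b1 stop@b0
  DF(b0)=∅
  DF(b1)={b1}
  DF(b2)=∅
  DF(b3)=∅
  DF(b4)={b1}
  DF(b5)=∅
  DF(b6)=∅

DF(b1) = ["b1"]

Answer: ["b1"]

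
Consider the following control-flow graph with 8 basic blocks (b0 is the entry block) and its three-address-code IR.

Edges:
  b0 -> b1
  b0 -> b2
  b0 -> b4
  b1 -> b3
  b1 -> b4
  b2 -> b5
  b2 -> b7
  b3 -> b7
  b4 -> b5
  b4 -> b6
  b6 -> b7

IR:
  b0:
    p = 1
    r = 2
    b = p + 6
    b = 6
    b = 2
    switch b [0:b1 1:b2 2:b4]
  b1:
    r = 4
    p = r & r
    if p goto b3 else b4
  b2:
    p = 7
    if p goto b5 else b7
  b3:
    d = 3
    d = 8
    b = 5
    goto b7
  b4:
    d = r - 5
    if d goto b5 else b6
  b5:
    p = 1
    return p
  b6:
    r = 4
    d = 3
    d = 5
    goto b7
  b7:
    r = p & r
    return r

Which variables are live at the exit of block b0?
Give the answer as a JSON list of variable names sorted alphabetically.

Answer: ["p", "r"]

Analysis:
Per-block:
  b0 def {b,p,r} use ∅
  b1 def {p,r} use ∅
  b2 def {p} use ∅
  b3 def {b,d} use ∅
  b4 def {d} use {r}
  b5 def {p} use ∅
  b6 def {d,r} use ∅
  b7 def {r} use {p,r}

Live sets:
  b0: in=∅ out={p,r}
  b1: in=∅ out={p,r}
  b2: in={r} out={p,r}
  b3: in={p,r} out={p,r}
  b4: in={p,r} out={p}
  b5: in=∅ out=∅
  b6: in={p} out={p,r}
  b7: in={p,r} out=∅

live-out(b0) = ["p", "r"]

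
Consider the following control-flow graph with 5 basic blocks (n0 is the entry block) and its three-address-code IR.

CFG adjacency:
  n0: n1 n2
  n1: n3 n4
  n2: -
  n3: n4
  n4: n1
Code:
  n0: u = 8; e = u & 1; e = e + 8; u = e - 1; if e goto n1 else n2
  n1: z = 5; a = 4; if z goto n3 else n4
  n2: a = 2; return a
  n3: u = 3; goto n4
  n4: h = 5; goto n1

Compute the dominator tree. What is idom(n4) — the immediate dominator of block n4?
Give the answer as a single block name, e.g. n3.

Answer: n1

Derivation:
idom tree: n1←n0 n2←n0 n3←n1 n4←n1
Dom at joins:
  n1: preds {n0,n4}: {n0} ∩ {n0,n1,n4} = {n0}; idom=n0
  n4: preds {n1,n3}: {n0,n1} ∩ {n0,n1,n3} = {n0,n1}; idom=n1

idom(n4) = n1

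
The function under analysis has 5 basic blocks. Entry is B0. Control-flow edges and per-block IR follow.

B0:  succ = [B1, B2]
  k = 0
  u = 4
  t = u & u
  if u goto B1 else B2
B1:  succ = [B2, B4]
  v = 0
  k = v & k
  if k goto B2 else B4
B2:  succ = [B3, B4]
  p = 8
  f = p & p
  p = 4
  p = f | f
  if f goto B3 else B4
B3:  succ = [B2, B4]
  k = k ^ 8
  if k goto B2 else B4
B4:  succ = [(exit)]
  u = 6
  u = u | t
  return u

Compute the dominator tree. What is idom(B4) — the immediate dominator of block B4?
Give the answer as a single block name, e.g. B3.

Answer: B0

Derivation:
idom tree: B1←B0 B2←B0 B3←B2 B4←B0
Dom∩ at merges:
  B2: preds {B0,B1,B3}: {B0} ∩ {B0,B1} ∩ {B0,B2,B3} = {B0}; idom=B0
  B4: preds {B1,B2,B3}: {B0,B1} ∩ {B0,B2} ∩ {B0,B2,B3} = {B0}; idom=B0

idom(B4) = B0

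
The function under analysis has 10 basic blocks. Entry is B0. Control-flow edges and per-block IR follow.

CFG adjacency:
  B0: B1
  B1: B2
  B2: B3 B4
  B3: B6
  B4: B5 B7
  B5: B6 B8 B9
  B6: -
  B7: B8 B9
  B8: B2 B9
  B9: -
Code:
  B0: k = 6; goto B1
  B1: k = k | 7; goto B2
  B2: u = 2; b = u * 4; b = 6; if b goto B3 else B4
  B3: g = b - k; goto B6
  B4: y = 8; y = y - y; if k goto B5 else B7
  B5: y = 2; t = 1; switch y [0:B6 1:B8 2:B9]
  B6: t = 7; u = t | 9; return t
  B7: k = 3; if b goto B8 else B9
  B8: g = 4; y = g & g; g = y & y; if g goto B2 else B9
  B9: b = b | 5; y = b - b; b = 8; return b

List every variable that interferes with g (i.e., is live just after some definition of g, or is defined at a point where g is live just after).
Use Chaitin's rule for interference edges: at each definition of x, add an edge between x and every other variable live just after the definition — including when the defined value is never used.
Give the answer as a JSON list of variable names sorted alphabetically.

Answer: ["b", "k"]

Analysis:
Block summaries:
  B0: {k} / ∅
  B1: {k} / {k}
  B2: {b,u} / ∅
  B3: {g} / {b,k}
  B4: {y} / {k}
  B5: {t,y} / ∅
  B6: {t,u} / ∅
  B7: {k} / {b}
  B8: {g,y} / ∅
  B9: {b,y} / {b}

Liveness:
  B0: in=∅ out={k}
  B1: in={k} out={k}
  B2: in={k} out={b,k}
  B3: in={b,k} out=∅
  B4: in={b,k} out={b,k}
  B5: in={b,k} out={b,k}
  B6: in=∅ out=∅
  B7: in={b} out={b,k}
  B8: in={b,k} out={b,k}
  B9: in={b} out=∅

Interfere edges:
  b — {g,k,t,y}
  g — {b,k}
  k — {b,g,t,u,y}
  t — {b,k,u,y}
  u — {k,t}
  y — {b,k,t}

N(g) = ["b", "k"]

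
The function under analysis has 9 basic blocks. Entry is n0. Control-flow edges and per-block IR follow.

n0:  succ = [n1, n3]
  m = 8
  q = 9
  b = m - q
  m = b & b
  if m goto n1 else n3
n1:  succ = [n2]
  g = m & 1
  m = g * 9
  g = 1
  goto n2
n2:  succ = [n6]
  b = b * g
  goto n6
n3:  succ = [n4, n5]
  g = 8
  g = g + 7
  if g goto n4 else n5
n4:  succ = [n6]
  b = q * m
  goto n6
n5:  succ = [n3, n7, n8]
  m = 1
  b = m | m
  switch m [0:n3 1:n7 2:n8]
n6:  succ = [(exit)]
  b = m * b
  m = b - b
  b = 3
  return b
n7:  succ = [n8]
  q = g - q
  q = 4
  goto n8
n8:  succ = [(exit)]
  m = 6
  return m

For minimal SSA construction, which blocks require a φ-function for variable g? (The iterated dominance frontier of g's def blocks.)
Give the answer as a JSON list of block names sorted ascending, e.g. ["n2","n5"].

idom tree: n1←n0 n2←n1 n3←n0 n4←n3 n5←n3 n6←n0 n7←n5 n8←n5
Dom∩ at merges:
  n3: preds {n0,n5}: {n0} ∩ {n0,n3,n5} = {n0}; idom=n0
  n6: preds {n2,n4}: {n0,n1,n2} ∩ {n0,n3,n4} = {n0}; idom=n0
  n8: preds {n5,n7}: {n0,n3,n5} ∩ {n0,n3,n5,n7} = {n0,n3,n5}; idom=n5

DF walk-up:
  n3←n0: walk · to n0
  n3←n5: walk n5→n3 to n0
  n6←n2: walk n2→n1 to n0
  n6←n4: walk n4→n3 to n0
  n8←n5: walk · to n5
  n8←n7: walk n7 to n5
  DF(n0)=∅
  DF(n1)={n6}
  DF(n2)={n6}
  DF(n3)={n3,n6}
  DF(n4)={n6}
  DF(n5)={n3}
  DF(n6)=∅
  DF(n7)={n8}
  DF(n8)=∅

φ for g: defs {n1,n3}
  DF⁺ = {n3,n6}

Answer: ["n3", "n6"]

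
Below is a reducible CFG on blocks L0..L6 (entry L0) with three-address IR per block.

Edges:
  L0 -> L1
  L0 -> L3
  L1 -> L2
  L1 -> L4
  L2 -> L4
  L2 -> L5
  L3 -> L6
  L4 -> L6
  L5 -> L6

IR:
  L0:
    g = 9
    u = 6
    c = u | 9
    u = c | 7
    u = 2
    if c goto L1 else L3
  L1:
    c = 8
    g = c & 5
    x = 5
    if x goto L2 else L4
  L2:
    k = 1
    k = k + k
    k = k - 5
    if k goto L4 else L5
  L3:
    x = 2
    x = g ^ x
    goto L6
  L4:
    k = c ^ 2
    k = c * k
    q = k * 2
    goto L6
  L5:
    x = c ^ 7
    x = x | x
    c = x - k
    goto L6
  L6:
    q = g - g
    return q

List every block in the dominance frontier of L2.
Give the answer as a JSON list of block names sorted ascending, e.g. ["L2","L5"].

Answer: ["L4", "L6"]

Analysis:
idom tree: L1←L0 L2←L1 L3←L0 L4←L1 L5←L2 L6←L0
Join-block Dom:
  L4: preds {L1,L2}: {L0,L1} ∩ {L0,L1,L2} = {L0,L1}; idom=L1
  L6: preds {L3,L4,L5}: {L0,L3} ∩ {L0,L1,L4} ∩ {L0,L1,L2,L5} = {L0}; idom=L0

DF walk-up:
  join L4 pred L1: · stop@L1
  join L4 pred L2: L2 stop@L1
  join L6 pred L3: L3 stop@L0
  join L6 pred L4: L4→L1 stop@L0
  join L6 pred L5: L5→L2→L1 stop@L0
  L0 → ∅
  L1 → {L6}
  L2 → {L4,L6}
  L3 → {L6}
  L4 → {L6}
  L5 → {L6}
  L6 → ∅

DF(L2) = ["L4", "L6"]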